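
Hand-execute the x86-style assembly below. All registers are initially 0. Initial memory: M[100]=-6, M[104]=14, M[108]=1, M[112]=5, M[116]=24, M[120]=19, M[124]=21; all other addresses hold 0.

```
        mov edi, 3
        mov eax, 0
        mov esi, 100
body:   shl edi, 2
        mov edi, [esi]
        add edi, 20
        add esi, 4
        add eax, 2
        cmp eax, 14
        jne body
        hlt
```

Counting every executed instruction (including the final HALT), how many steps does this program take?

53

after mov edi, 3: edi=3
after mov eax, 0: eax=0
after mov esi, 100: esi=100
after shl edi, 2: edi=3<<2=12
after mov edi, [esi]: edi=M[100]=-6
after add edi, 20: edi=(-6)+20=14
after add esi, 4: esi=100+4=104
after add eax, 2: eax=0+2=2
cmp eax, 14  (cmp 2,14)
jne body: taken
after shl edi, 2: edi=14<<2=56
after mov edi, [esi]: edi=M[104]=14
after add edi, 20: edi=14+20=34
after add esi, 4: esi=104+4=108
after add eax, 2: eax=2+2=4
cmp eax, 14  (cmp 4,14)
jne body: taken
after shl edi, 2: edi=34<<2=136
after mov edi, [esi]: edi=M[108]=1
after add edi, 20: edi=1+20=21
after add esi, 4: esi=108+4=112
after add eax, 2: eax=4+2=6
cmp eax, 14  (cmp 6,14)
jne body: taken
after shl edi, 2: edi=21<<2=84
after mov edi, [esi]: edi=M[112]=5
after add edi, 20: edi=5+20=25
after add esi, 4: esi=112+4=116
after add eax, 2: eax=6+2=8
cmp eax, 14  (cmp 8,14)
jne body: taken
after shl edi, 2: edi=25<<2=100
after mov edi, [esi]: edi=M[116]=24
after add edi, 20: edi=24+20=44
after add esi, 4: esi=116+4=120
after add eax, 2: eax=8+2=10
cmp eax, 14  (cmp 10,14)
jne body: taken
after shl edi, 2: edi=44<<2=176
after mov edi, [esi]: edi=M[120]=19
after add edi, 20: edi=19+20=39
after add esi, 4: esi=120+4=124
after add eax, 2: eax=10+2=12
cmp eax, 14  (cmp 12,14)
jne body: taken
after shl edi, 2: edi=39<<2=156
after mov edi, [esi]: edi=M[124]=21
after add edi, 20: edi=21+20=41
after add esi, 4: esi=124+4=128
after add eax, 2: eax=12+2=14
cmp eax, 14  (cmp 14,14)
jne body: not taken
halt.
Total executed instructions: 53.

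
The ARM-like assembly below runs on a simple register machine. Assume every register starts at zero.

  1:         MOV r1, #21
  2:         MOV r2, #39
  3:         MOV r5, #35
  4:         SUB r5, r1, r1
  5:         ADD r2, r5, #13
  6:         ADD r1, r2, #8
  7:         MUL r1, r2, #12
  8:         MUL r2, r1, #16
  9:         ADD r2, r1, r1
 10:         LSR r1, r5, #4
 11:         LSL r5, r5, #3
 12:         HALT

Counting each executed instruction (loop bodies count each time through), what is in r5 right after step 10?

r1=21
r2=39
r5=35
r5=21-21=0
r2=0+13=13
r1=13+8=21
r1=13*12=156
r2=156*16=2496
r2=156+156=312
r1=0>>4=0
After step 10: r5 = 0.

0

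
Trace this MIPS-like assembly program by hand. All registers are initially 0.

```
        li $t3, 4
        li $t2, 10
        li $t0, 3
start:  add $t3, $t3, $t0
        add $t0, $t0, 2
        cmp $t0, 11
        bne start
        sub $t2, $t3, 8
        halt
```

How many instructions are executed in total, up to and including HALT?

after li $t3, 4: $t3=4
after li $t2, 10: $t2=10
after li $t0, 3: $t0=3
after add $t3, $t3, $t0: $t3=4+3=7
after add $t0, $t0, 2: $t0=3+2=5
cmp $t0, 11  (cmp 5,11)
bne start: taken
after add $t3, $t3, $t0: $t3=7+5=12
after add $t0, $t0, 2: $t0=5+2=7
cmp $t0, 11  (cmp 7,11)
bne start: taken
after add $t3, $t3, $t0: $t3=12+7=19
after add $t0, $t0, 2: $t0=7+2=9
cmp $t0, 11  (cmp 9,11)
bne start: taken
after add $t3, $t3, $t0: $t3=19+9=28
after add $t0, $t0, 2: $t0=9+2=11
cmp $t0, 11  (cmp 11,11)
bne start: not taken
after sub $t2, $t3, 8: $t2=28-8=20
halt.
Total executed instructions: 21.

21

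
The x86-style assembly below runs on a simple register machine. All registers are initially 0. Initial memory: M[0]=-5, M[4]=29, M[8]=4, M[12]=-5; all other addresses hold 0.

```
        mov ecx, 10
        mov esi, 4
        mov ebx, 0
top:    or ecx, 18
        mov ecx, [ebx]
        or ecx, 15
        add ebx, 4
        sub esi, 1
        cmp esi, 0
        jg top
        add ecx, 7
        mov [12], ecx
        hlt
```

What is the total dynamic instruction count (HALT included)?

ecx=10
esi=4
ebx=0
ecx=10|18=26
ecx=M[0]=-5
ecx=(-5)|15=-1
ebx=0+4=4
esi=4-1=3
cmp esi, 0  (cmp 3,0)
jg top: taken
ecx=(-1)|18=-1
ecx=M[4]=29
ecx=29|15=31
ebx=4+4=8
esi=3-1=2
cmp esi, 0  (cmp 2,0)
jg top: taken
ecx=31|18=31
ecx=M[8]=4
ecx=4|15=15
ebx=8+4=12
esi=2-1=1
cmp esi, 0  (cmp 1,0)
jg top: taken
ecx=15|18=31
ecx=M[12]=-5
ecx=(-5)|15=-1
ebx=12+4=16
esi=1-1=0
cmp esi, 0  (cmp 0,0)
jg top: not taken
ecx=(-1)+7=6
mov [12], ecx → M[12]=6
halt.
Total executed instructions: 34.

34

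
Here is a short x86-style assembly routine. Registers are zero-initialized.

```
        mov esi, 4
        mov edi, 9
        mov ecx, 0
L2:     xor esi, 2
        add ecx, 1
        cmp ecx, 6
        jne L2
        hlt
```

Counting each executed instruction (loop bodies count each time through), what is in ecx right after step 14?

3

after mov esi, 4: esi=4
after mov edi, 9: edi=9
after mov ecx, 0: ecx=0
after xor esi, 2: esi=4^2=6
after add ecx, 1: ecx=0+1=1
cmp ecx, 6  (cmp 1,6)
jne L2: taken
after xor esi, 2: esi=6^2=4
after add ecx, 1: ecx=1+1=2
cmp ecx, 6  (cmp 2,6)
jne L2: taken
after xor esi, 2: esi=4^2=6
after add ecx, 1: ecx=2+1=3
cmp ecx, 6  (cmp 3,6)
After step 14: ecx = 3.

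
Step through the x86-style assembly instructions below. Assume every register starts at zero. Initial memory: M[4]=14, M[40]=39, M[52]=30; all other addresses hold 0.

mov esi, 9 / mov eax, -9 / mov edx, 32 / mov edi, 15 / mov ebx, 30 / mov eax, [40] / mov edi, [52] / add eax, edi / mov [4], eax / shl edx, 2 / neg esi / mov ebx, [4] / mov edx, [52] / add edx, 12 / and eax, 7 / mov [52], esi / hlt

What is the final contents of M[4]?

mov esi, 9 → esi=9
mov eax, -9 → eax=-9
mov edx, 32 → edx=32
mov edi, 15 → edi=15
mov ebx, 30 → ebx=30
mov eax, [40] → eax=M[40]=39
mov edi, [52] → edi=M[52]=30
add eax, edi → eax=39+30=69
mov [4], eax → M[4]=69
shl edx, 2 → edx=32<<2=128
neg esi → esi=-(9)=-9
mov ebx, [4] → ebx=M[4]=69
mov edx, [52] → edx=M[52]=30
add edx, 12 → edx=30+12=42
and eax, 7 → eax=69&7=5
mov [52], esi → M[52]=-9
halt.

69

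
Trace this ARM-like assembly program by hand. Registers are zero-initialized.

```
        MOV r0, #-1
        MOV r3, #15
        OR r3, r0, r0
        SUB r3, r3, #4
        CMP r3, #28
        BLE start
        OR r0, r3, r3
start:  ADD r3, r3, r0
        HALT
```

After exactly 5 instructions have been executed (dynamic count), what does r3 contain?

MOV r0, #-1 → r0=-1
MOV r3, #15 → r3=15
OR r3, r0, r0 → r3=(-1)|(-1)=-1
SUB r3, r3, #4 → r3=(-1)-4=-5
CMP r3, #28  (cmp -5,28)
After step 5: r3 = -5.

-5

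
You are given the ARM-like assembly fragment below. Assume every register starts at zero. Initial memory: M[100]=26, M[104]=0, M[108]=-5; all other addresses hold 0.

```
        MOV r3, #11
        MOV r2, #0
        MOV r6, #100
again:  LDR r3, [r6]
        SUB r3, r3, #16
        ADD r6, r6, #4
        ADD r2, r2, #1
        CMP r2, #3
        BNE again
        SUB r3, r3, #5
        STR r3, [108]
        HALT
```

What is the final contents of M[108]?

after MOV r3, #11: r3=11
after MOV r2, #0: r2=0
after MOV r6, #100: r6=100
after LDR r3, [r6]: r3=M[100]=26
after SUB r3, r3, #16: r3=26-16=10
after ADD r6, r6, #4: r6=100+4=104
after ADD r2, r2, #1: r2=0+1=1
CMP r2, #3  (cmp 1,3)
BNE again: taken
after LDR r3, [r6]: r3=M[104]=0
after SUB r3, r3, #16: r3=0-16=-16
after ADD r6, r6, #4: r6=104+4=108
after ADD r2, r2, #1: r2=1+1=2
CMP r2, #3  (cmp 2,3)
BNE again: taken
after LDR r3, [r6]: r3=M[108]=-5
after SUB r3, r3, #16: r3=(-5)-16=-21
after ADD r6, r6, #4: r6=108+4=112
after ADD r2, r2, #1: r2=2+1=3
CMP r2, #3  (cmp 3,3)
BNE again: not taken
after SUB r3, r3, #5: r3=(-21)-5=-26
STR r3, [108] → M[108]=-26
halt.

-26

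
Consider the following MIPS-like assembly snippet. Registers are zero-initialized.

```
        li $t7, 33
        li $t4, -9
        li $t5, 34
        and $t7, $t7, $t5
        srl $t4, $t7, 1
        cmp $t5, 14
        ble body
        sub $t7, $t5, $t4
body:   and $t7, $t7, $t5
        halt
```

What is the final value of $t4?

after li $t7, 33: $t7=33
after li $t4, -9: $t4=-9
after li $t5, 34: $t5=34
after and $t7, $t7, $t5: $t7=33&34=32
after srl $t4, $t7, 1: $t4=32>>1=16
cmp $t5, 14  (cmp 34,14)
ble body: not taken
after sub $t7, $t5, $t4: $t7=34-16=18
after and $t7, $t7, $t5: $t7=18&34=2
halt.

16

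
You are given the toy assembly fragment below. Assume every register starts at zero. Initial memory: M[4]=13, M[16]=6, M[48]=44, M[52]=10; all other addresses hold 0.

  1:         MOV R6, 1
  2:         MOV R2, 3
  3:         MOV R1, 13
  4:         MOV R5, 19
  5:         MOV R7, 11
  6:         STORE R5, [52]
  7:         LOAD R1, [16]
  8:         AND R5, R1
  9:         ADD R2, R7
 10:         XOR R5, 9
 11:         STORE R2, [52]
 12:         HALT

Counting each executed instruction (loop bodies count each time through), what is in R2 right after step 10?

14

after MOV R6, 1: R6=1
after MOV R2, 3: R2=3
after MOV R1, 13: R1=13
after MOV R5, 19: R5=19
after MOV R7, 11: R7=11
STORE R5, [52] → M[52]=19
after LOAD R1, [16]: R1=M[16]=6
after AND R5, R1: R5=19&6=2
after ADD R2, R7: R2=3+11=14
after XOR R5, 9: R5=2^9=11
After step 10: R2 = 14.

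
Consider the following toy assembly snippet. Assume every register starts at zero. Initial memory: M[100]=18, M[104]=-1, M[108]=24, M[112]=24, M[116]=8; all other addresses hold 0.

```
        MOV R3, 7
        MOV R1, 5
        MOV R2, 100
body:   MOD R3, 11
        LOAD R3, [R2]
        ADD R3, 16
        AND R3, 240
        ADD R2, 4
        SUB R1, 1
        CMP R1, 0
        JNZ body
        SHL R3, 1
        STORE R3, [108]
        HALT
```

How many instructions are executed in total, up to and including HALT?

46

MOV R3, 7 → R3=7
MOV R1, 5 → R1=5
MOV R2, 100 → R2=100
MOD R3, 11 → R3=7%11=7
LOAD R3, [R2] → R3=M[100]=18
ADD R3, 16 → R3=18+16=34
AND R3, 240 → R3=34&240=32
ADD R2, 4 → R2=100+4=104
SUB R1, 1 → R1=5-1=4
CMP R1, 0  (cmp 4,0)
JNZ body: taken
MOD R3, 11 → R3=32%11=10
LOAD R3, [R2] → R3=M[104]=-1
ADD R3, 16 → R3=(-1)+16=15
AND R3, 240 → R3=15&240=0
ADD R2, 4 → R2=104+4=108
SUB R1, 1 → R1=4-1=3
CMP R1, 0  (cmp 3,0)
JNZ body: taken
MOD R3, 11 → R3=0%11=0
LOAD R3, [R2] → R3=M[108]=24
ADD R3, 16 → R3=24+16=40
AND R3, 240 → R3=40&240=32
ADD R2, 4 → R2=108+4=112
SUB R1, 1 → R1=3-1=2
CMP R1, 0  (cmp 2,0)
JNZ body: taken
MOD R3, 11 → R3=32%11=10
LOAD R3, [R2] → R3=M[112]=24
ADD R3, 16 → R3=24+16=40
AND R3, 240 → R3=40&240=32
ADD R2, 4 → R2=112+4=116
SUB R1, 1 → R1=2-1=1
CMP R1, 0  (cmp 1,0)
JNZ body: taken
MOD R3, 11 → R3=32%11=10
LOAD R3, [R2] → R3=M[116]=8
ADD R3, 16 → R3=8+16=24
AND R3, 240 → R3=24&240=16
ADD R2, 4 → R2=116+4=120
SUB R1, 1 → R1=1-1=0
CMP R1, 0  (cmp 0,0)
JNZ body: not taken
SHL R3, 1 → R3=16<<1=32
STORE R3, [108] → M[108]=32
halt.
Total executed instructions: 46.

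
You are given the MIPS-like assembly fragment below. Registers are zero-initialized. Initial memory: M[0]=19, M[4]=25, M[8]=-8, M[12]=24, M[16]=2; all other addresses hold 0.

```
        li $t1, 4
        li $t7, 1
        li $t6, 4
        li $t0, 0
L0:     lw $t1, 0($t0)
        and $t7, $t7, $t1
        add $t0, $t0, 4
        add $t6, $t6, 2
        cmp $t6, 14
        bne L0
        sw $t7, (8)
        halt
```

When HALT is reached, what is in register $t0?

$t1=4
$t7=1
$t6=4
$t0=0
$t1=M[0]=19
$t7=1&19=1
$t0=0+4=4
$t6=4+2=6
cmp $t6, 14  (cmp 6,14)
bne L0: taken
$t1=M[4]=25
$t7=1&25=1
$t0=4+4=8
$t6=6+2=8
cmp $t6, 14  (cmp 8,14)
bne L0: taken
$t1=M[8]=-8
$t7=1&(-8)=0
$t0=8+4=12
$t6=8+2=10
cmp $t6, 14  (cmp 10,14)
bne L0: taken
$t1=M[12]=24
$t7=0&24=0
$t0=12+4=16
$t6=10+2=12
cmp $t6, 14  (cmp 12,14)
bne L0: taken
$t1=M[16]=2
$t7=0&2=0
$t0=16+4=20
$t6=12+2=14
cmp $t6, 14  (cmp 14,14)
bne L0: not taken
sw $t7, (8) → M[8]=0
halt.

20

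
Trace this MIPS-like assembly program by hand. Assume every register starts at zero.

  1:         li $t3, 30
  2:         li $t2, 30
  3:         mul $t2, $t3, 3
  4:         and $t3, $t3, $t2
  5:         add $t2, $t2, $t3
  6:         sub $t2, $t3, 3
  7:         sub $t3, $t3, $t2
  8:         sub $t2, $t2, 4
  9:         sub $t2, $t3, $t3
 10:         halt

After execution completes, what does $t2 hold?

li $t3, 30 → $t3=30
li $t2, 30 → $t2=30
mul $t2, $t3, 3 → $t2=30*3=90
and $t3, $t3, $t2 → $t3=30&90=26
add $t2, $t2, $t3 → $t2=90+26=116
sub $t2, $t3, 3 → $t2=26-3=23
sub $t3, $t3, $t2 → $t3=26-23=3
sub $t2, $t2, 4 → $t2=23-4=19
sub $t2, $t3, $t3 → $t2=3-3=0
halt.

0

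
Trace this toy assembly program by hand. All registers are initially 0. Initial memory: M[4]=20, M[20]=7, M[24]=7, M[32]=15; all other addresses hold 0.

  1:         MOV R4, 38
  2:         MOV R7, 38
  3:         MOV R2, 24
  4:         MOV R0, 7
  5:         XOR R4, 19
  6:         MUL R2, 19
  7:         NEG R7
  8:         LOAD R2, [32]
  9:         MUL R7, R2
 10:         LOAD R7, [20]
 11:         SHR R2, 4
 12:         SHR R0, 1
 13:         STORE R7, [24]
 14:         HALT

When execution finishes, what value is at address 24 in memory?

7

MOV R4, 38 → R4=38
MOV R7, 38 → R7=38
MOV R2, 24 → R2=24
MOV R0, 7 → R0=7
XOR R4, 19 → R4=38^19=53
MUL R2, 19 → R2=24*19=456
NEG R7 → R7=-(38)=-38
LOAD R2, [32] → R2=M[32]=15
MUL R7, R2 → R7=(-38)*15=-570
LOAD R7, [20] → R7=M[20]=7
SHR R2, 4 → R2=15>>4=0
SHR R0, 1 → R0=7>>1=3
STORE R7, [24] → M[24]=7
halt.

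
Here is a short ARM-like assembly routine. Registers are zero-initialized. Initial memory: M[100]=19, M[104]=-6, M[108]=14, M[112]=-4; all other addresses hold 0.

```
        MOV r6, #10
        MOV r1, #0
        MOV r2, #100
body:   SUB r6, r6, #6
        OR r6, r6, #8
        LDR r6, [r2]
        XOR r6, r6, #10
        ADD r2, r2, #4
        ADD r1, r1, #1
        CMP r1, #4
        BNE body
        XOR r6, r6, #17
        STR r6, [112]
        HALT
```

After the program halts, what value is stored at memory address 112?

after MOV r6, #10: r6=10
after MOV r1, #0: r1=0
after MOV r2, #100: r2=100
after SUB r6, r6, #6: r6=10-6=4
after OR r6, r6, #8: r6=4|8=12
after LDR r6, [r2]: r6=M[100]=19
after XOR r6, r6, #10: r6=19^10=25
after ADD r2, r2, #4: r2=100+4=104
after ADD r1, r1, #1: r1=0+1=1
CMP r1, #4  (cmp 1,4)
BNE body: taken
after SUB r6, r6, #6: r6=25-6=19
after OR r6, r6, #8: r6=19|8=27
after LDR r6, [r2]: r6=M[104]=-6
after XOR r6, r6, #10: r6=(-6)^10=-16
after ADD r2, r2, #4: r2=104+4=108
after ADD r1, r1, #1: r1=1+1=2
CMP r1, #4  (cmp 2,4)
BNE body: taken
after SUB r6, r6, #6: r6=(-16)-6=-22
after OR r6, r6, #8: r6=(-22)|8=-22
after LDR r6, [r2]: r6=M[108]=14
after XOR r6, r6, #10: r6=14^10=4
after ADD r2, r2, #4: r2=108+4=112
after ADD r1, r1, #1: r1=2+1=3
CMP r1, #4  (cmp 3,4)
BNE body: taken
after SUB r6, r6, #6: r6=4-6=-2
after OR r6, r6, #8: r6=(-2)|8=-2
after LDR r6, [r2]: r6=M[112]=-4
after XOR r6, r6, #10: r6=(-4)^10=-10
after ADD r2, r2, #4: r2=112+4=116
after ADD r1, r1, #1: r1=3+1=4
CMP r1, #4  (cmp 4,4)
BNE body: not taken
after XOR r6, r6, #17: r6=(-10)^17=-25
STR r6, [112] → M[112]=-25
halt.

-25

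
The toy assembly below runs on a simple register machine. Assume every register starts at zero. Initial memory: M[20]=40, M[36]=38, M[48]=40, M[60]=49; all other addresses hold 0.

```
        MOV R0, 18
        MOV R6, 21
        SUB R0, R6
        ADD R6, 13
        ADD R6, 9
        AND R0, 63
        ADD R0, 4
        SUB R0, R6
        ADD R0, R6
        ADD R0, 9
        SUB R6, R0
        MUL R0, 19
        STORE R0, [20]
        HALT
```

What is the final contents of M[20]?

MOV R0, 18 → R0=18
MOV R6, 21 → R6=21
SUB R0, R6 → R0=18-21=-3
ADD R6, 13 → R6=21+13=34
ADD R6, 9 → R6=34+9=43
AND R0, 63 → R0=(-3)&63=61
ADD R0, 4 → R0=61+4=65
SUB R0, R6 → R0=65-43=22
ADD R0, R6 → R0=22+43=65
ADD R0, 9 → R0=65+9=74
SUB R6, R0 → R6=43-74=-31
MUL R0, 19 → R0=74*19=1406
STORE R0, [20] → M[20]=1406
halt.

1406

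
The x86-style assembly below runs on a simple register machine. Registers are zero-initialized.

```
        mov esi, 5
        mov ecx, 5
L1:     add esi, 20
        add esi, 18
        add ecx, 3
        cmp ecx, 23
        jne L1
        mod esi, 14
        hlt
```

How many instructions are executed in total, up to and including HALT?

34

after mov esi, 5: esi=5
after mov ecx, 5: ecx=5
after add esi, 20: esi=5+20=25
after add esi, 18: esi=25+18=43
after add ecx, 3: ecx=5+3=8
cmp ecx, 23  (cmp 8,23)
jne L1: taken
after add esi, 20: esi=43+20=63
after add esi, 18: esi=63+18=81
after add ecx, 3: ecx=8+3=11
cmp ecx, 23  (cmp 11,23)
jne L1: taken
after add esi, 20: esi=81+20=101
after add esi, 18: esi=101+18=119
after add ecx, 3: ecx=11+3=14
cmp ecx, 23  (cmp 14,23)
jne L1: taken
after add esi, 20: esi=119+20=139
after add esi, 18: esi=139+18=157
after add ecx, 3: ecx=14+3=17
cmp ecx, 23  (cmp 17,23)
jne L1: taken
after add esi, 20: esi=157+20=177
after add esi, 18: esi=177+18=195
after add ecx, 3: ecx=17+3=20
cmp ecx, 23  (cmp 20,23)
jne L1: taken
after add esi, 20: esi=195+20=215
after add esi, 18: esi=215+18=233
after add ecx, 3: ecx=20+3=23
cmp ecx, 23  (cmp 23,23)
jne L1: not taken
after mod esi, 14: esi=233%14=9
halt.
Total executed instructions: 34.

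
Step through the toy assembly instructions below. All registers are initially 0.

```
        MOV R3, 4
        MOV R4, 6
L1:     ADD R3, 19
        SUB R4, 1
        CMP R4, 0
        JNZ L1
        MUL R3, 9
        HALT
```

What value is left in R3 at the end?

1062

MOV R3, 4 → R3=4
MOV R4, 6 → R4=6
ADD R3, 19 → R3=4+19=23
SUB R4, 1 → R4=6-1=5
CMP R4, 0  (cmp 5,0)
JNZ L1: taken
ADD R3, 19 → R3=23+19=42
SUB R4, 1 → R4=5-1=4
CMP R4, 0  (cmp 4,0)
JNZ L1: taken
ADD R3, 19 → R3=42+19=61
SUB R4, 1 → R4=4-1=3
CMP R4, 0  (cmp 3,0)
JNZ L1: taken
ADD R3, 19 → R3=61+19=80
SUB R4, 1 → R4=3-1=2
CMP R4, 0  (cmp 2,0)
JNZ L1: taken
ADD R3, 19 → R3=80+19=99
SUB R4, 1 → R4=2-1=1
CMP R4, 0  (cmp 1,0)
JNZ L1: taken
ADD R3, 19 → R3=99+19=118
SUB R4, 1 → R4=1-1=0
CMP R4, 0  (cmp 0,0)
JNZ L1: not taken
MUL R3, 9 → R3=118*9=1062
halt.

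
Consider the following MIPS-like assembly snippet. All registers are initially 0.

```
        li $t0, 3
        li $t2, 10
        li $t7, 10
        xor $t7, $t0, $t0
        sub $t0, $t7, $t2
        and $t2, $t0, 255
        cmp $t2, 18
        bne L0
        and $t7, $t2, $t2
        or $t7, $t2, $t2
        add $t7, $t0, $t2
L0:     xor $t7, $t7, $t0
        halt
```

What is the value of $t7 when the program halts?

-10

$t0=3
$t2=10
$t7=10
$t7=3^3=0
$t0=0-10=-10
$t2=(-10)&255=246
cmp $t2, 18  (cmp 246,18)
bne L0: taken
$t7=0^(-10)=-10
halt.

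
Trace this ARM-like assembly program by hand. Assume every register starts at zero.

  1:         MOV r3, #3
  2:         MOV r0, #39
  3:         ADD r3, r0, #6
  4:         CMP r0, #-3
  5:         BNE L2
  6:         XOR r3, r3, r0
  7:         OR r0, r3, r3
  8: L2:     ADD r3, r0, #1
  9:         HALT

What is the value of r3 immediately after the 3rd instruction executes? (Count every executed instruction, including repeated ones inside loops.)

MOV r3, #3 → r3=3
MOV r0, #39 → r0=39
ADD r3, r0, #6 → r3=39+6=45
After step 3: r3 = 45.

45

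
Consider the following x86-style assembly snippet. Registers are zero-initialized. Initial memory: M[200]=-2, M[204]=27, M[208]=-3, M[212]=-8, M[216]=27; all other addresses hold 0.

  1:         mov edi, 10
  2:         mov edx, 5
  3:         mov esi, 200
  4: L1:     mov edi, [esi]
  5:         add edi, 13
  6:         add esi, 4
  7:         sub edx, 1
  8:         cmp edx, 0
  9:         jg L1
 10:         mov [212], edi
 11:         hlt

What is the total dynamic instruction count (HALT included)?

mov edi, 10 → edi=10
mov edx, 5 → edx=5
mov esi, 200 → esi=200
mov edi, [esi] → edi=M[200]=-2
add edi, 13 → edi=(-2)+13=11
add esi, 4 → esi=200+4=204
sub edx, 1 → edx=5-1=4
cmp edx, 0  (cmp 4,0)
jg L1: taken
mov edi, [esi] → edi=M[204]=27
add edi, 13 → edi=27+13=40
add esi, 4 → esi=204+4=208
sub edx, 1 → edx=4-1=3
cmp edx, 0  (cmp 3,0)
jg L1: taken
mov edi, [esi] → edi=M[208]=-3
add edi, 13 → edi=(-3)+13=10
add esi, 4 → esi=208+4=212
sub edx, 1 → edx=3-1=2
cmp edx, 0  (cmp 2,0)
jg L1: taken
mov edi, [esi] → edi=M[212]=-8
add edi, 13 → edi=(-8)+13=5
add esi, 4 → esi=212+4=216
sub edx, 1 → edx=2-1=1
cmp edx, 0  (cmp 1,0)
jg L1: taken
mov edi, [esi] → edi=M[216]=27
add edi, 13 → edi=27+13=40
add esi, 4 → esi=216+4=220
sub edx, 1 → edx=1-1=0
cmp edx, 0  (cmp 0,0)
jg L1: not taken
mov [212], edi → M[212]=40
halt.
Total executed instructions: 35.

35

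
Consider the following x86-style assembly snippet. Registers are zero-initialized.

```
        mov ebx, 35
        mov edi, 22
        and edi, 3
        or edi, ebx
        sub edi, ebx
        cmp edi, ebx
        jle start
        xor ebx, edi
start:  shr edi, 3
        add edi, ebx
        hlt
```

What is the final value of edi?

35

after mov ebx, 35: ebx=35
after mov edi, 22: edi=22
after and edi, 3: edi=22&3=2
after or edi, ebx: edi=2|35=35
after sub edi, ebx: edi=35-35=0
cmp edi, ebx  (cmp 0,35)
jle start: taken
after shr edi, 3: edi=0>>3=0
after add edi, ebx: edi=0+35=35
halt.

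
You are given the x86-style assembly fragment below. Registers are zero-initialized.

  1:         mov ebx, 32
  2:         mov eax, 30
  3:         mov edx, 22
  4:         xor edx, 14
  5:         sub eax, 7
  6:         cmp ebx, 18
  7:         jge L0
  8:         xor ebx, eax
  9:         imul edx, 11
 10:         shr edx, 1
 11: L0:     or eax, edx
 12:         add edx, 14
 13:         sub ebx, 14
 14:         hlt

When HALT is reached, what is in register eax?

mov ebx, 32 → ebx=32
mov eax, 30 → eax=30
mov edx, 22 → edx=22
xor edx, 14 → edx=22^14=24
sub eax, 7 → eax=30-7=23
cmp ebx, 18  (cmp 32,18)
jge L0: taken
or eax, edx → eax=23|24=31
add edx, 14 → edx=24+14=38
sub ebx, 14 → ebx=32-14=18
halt.

31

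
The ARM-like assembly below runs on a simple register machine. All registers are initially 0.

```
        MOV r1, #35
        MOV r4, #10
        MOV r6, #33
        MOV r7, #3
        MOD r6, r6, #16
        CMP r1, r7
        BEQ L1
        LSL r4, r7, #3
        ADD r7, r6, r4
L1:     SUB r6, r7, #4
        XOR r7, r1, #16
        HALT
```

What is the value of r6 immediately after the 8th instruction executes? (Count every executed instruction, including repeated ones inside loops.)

1

after MOV r1, #35: r1=35
after MOV r4, #10: r4=10
after MOV r6, #33: r6=33
after MOV r7, #3: r7=3
after MOD r6, r6, #16: r6=33%16=1
CMP r1, r7  (cmp 35,3)
BEQ L1: not taken
after LSL r4, r7, #3: r4=3<<3=24
After step 8: r6 = 1.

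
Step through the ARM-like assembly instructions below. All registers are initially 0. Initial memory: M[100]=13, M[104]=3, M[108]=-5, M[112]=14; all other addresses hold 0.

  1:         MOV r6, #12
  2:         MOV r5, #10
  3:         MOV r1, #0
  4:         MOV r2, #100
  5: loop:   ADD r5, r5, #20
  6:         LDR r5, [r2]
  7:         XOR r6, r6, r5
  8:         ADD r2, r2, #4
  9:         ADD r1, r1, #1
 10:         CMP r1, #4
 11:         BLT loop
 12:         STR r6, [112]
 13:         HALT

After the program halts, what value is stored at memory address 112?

MOV r6, #12 → r6=12
MOV r5, #10 → r5=10
MOV r1, #0 → r1=0
MOV r2, #100 → r2=100
ADD r5, r5, #20 → r5=10+20=30
LDR r5, [r2] → r5=M[100]=13
XOR r6, r6, r5 → r6=12^13=1
ADD r2, r2, #4 → r2=100+4=104
ADD r1, r1, #1 → r1=0+1=1
CMP r1, #4  (cmp 1,4)
BLT loop: taken
ADD r5, r5, #20 → r5=13+20=33
LDR r5, [r2] → r5=M[104]=3
XOR r6, r6, r5 → r6=1^3=2
ADD r2, r2, #4 → r2=104+4=108
ADD r1, r1, #1 → r1=1+1=2
CMP r1, #4  (cmp 2,4)
BLT loop: taken
ADD r5, r5, #20 → r5=3+20=23
LDR r5, [r2] → r5=M[108]=-5
XOR r6, r6, r5 → r6=2^(-5)=-7
ADD r2, r2, #4 → r2=108+4=112
ADD r1, r1, #1 → r1=2+1=3
CMP r1, #4  (cmp 3,4)
BLT loop: taken
ADD r5, r5, #20 → r5=(-5)+20=15
LDR r5, [r2] → r5=M[112]=14
XOR r6, r6, r5 → r6=(-7)^14=-9
ADD r2, r2, #4 → r2=112+4=116
ADD r1, r1, #1 → r1=3+1=4
CMP r1, #4  (cmp 4,4)
BLT loop: not taken
STR r6, [112] → M[112]=-9
halt.

-9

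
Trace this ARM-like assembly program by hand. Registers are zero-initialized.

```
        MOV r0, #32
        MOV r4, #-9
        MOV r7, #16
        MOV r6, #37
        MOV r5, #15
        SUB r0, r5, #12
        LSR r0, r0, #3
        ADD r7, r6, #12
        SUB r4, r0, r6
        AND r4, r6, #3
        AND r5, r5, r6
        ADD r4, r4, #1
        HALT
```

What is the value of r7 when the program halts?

after MOV r0, #32: r0=32
after MOV r4, #-9: r4=-9
after MOV r7, #16: r7=16
after MOV r6, #37: r6=37
after MOV r5, #15: r5=15
after SUB r0, r5, #12: r0=15-12=3
after LSR r0, r0, #3: r0=3>>3=0
after ADD r7, r6, #12: r7=37+12=49
after SUB r4, r0, r6: r4=0-37=-37
after AND r4, r6, #3: r4=37&3=1
after AND r5, r5, r6: r5=15&37=5
after ADD r4, r4, #1: r4=1+1=2
halt.

49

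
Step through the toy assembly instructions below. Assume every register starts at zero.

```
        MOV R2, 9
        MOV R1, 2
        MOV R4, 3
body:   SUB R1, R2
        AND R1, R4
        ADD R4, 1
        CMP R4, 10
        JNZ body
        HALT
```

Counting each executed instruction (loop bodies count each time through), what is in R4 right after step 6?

4

after MOV R2, 9: R2=9
after MOV R1, 2: R1=2
after MOV R4, 3: R4=3
after SUB R1, R2: R1=2-9=-7
after AND R1, R4: R1=(-7)&3=1
after ADD R4, 1: R4=3+1=4
After step 6: R4 = 4.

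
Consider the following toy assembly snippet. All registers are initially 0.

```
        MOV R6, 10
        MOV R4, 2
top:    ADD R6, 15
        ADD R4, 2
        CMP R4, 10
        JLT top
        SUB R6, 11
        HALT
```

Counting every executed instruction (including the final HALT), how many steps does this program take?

20

MOV R6, 10 → R6=10
MOV R4, 2 → R4=2
ADD R6, 15 → R6=10+15=25
ADD R4, 2 → R4=2+2=4
CMP R4, 10  (cmp 4,10)
JLT top: taken
ADD R6, 15 → R6=25+15=40
ADD R4, 2 → R4=4+2=6
CMP R4, 10  (cmp 6,10)
JLT top: taken
ADD R6, 15 → R6=40+15=55
ADD R4, 2 → R4=6+2=8
CMP R4, 10  (cmp 8,10)
JLT top: taken
ADD R6, 15 → R6=55+15=70
ADD R4, 2 → R4=8+2=10
CMP R4, 10  (cmp 10,10)
JLT top: not taken
SUB R6, 11 → R6=70-11=59
halt.
Total executed instructions: 20.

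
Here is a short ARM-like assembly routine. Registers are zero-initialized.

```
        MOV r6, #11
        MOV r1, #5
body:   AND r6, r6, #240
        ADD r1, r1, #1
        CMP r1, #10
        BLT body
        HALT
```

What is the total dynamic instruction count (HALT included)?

23

r6=11
r1=5
r6=11&240=0
r1=5+1=6
CMP r1, #10  (cmp 6,10)
BLT body: taken
r6=0&240=0
r1=6+1=7
CMP r1, #10  (cmp 7,10)
BLT body: taken
r6=0&240=0
r1=7+1=8
CMP r1, #10  (cmp 8,10)
BLT body: taken
r6=0&240=0
r1=8+1=9
CMP r1, #10  (cmp 9,10)
BLT body: taken
r6=0&240=0
r1=9+1=10
CMP r1, #10  (cmp 10,10)
BLT body: not taken
halt.
Total executed instructions: 23.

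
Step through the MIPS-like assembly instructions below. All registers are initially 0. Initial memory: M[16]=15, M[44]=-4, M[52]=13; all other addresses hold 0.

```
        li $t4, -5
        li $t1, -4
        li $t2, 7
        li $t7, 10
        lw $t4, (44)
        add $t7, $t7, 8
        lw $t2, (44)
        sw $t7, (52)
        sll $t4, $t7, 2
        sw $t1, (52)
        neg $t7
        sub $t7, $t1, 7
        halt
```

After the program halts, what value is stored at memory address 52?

-4

$t4=-5
$t1=-4
$t2=7
$t7=10
$t4=M[44]=-4
$t7=10+8=18
$t2=M[44]=-4
sw $t7, (52) → M[52]=18
$t4=18<<2=72
sw $t1, (52) → M[52]=-4
$t7=-(18)=-18
$t7=(-4)-7=-11
halt.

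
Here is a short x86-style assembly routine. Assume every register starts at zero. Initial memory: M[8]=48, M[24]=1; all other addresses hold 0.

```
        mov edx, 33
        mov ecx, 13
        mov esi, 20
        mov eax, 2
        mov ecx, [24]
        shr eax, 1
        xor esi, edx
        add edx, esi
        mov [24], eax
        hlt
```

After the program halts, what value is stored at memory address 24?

edx=33
ecx=13
esi=20
eax=2
ecx=M[24]=1
eax=2>>1=1
esi=20^33=53
edx=33+53=86
mov [24], eax → M[24]=1
halt.

1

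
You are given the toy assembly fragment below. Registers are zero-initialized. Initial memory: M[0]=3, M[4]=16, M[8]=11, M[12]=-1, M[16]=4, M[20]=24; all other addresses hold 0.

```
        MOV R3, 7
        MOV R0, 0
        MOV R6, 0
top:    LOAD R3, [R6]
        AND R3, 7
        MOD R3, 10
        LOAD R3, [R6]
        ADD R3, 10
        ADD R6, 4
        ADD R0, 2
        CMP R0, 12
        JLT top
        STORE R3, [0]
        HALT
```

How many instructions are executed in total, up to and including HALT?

59

after MOV R3, 7: R3=7
after MOV R0, 0: R0=0
after MOV R6, 0: R6=0
after LOAD R3, [R6]: R3=M[0]=3
after AND R3, 7: R3=3&7=3
after MOD R3, 10: R3=3%10=3
after LOAD R3, [R6]: R3=M[0]=3
after ADD R3, 10: R3=3+10=13
after ADD R6, 4: R6=0+4=4
after ADD R0, 2: R0=0+2=2
CMP R0, 12  (cmp 2,12)
JLT top: taken
after LOAD R3, [R6]: R3=M[4]=16
after AND R3, 7: R3=16&7=0
after MOD R3, 10: R3=0%10=0
after LOAD R3, [R6]: R3=M[4]=16
after ADD R3, 10: R3=16+10=26
after ADD R6, 4: R6=4+4=8
after ADD R0, 2: R0=2+2=4
CMP R0, 12  (cmp 4,12)
JLT top: taken
after LOAD R3, [R6]: R3=M[8]=11
after AND R3, 7: R3=11&7=3
after MOD R3, 10: R3=3%10=3
after LOAD R3, [R6]: R3=M[8]=11
after ADD R3, 10: R3=11+10=21
after ADD R6, 4: R6=8+4=12
after ADD R0, 2: R0=4+2=6
CMP R0, 12  (cmp 6,12)
JLT top: taken
after LOAD R3, [R6]: R3=M[12]=-1
after AND R3, 7: R3=(-1)&7=7
after MOD R3, 10: R3=7%10=7
after LOAD R3, [R6]: R3=M[12]=-1
after ADD R3, 10: R3=(-1)+10=9
after ADD R6, 4: R6=12+4=16
after ADD R0, 2: R0=6+2=8
CMP R0, 12  (cmp 8,12)
JLT top: taken
after LOAD R3, [R6]: R3=M[16]=4
after AND R3, 7: R3=4&7=4
after MOD R3, 10: R3=4%10=4
after LOAD R3, [R6]: R3=M[16]=4
after ADD R3, 10: R3=4+10=14
after ADD R6, 4: R6=16+4=20
after ADD R0, 2: R0=8+2=10
CMP R0, 12  (cmp 10,12)
JLT top: taken
after LOAD R3, [R6]: R3=M[20]=24
after AND R3, 7: R3=24&7=0
after MOD R3, 10: R3=0%10=0
after LOAD R3, [R6]: R3=M[20]=24
after ADD R3, 10: R3=24+10=34
after ADD R6, 4: R6=20+4=24
after ADD R0, 2: R0=10+2=12
CMP R0, 12  (cmp 12,12)
JLT top: not taken
STORE R3, [0] → M[0]=34
halt.
Total executed instructions: 59.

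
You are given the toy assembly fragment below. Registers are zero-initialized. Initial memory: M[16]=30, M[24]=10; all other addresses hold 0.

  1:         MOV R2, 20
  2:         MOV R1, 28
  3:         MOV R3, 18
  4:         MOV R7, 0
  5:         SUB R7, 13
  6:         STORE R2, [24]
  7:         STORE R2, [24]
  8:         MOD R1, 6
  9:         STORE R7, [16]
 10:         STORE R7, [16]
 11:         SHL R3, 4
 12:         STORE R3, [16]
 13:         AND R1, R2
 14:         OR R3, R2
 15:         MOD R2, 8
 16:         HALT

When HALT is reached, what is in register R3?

308

R2=20
R1=28
R3=18
R7=0
R7=0-13=-13
STORE R2, [24] → M[24]=20
STORE R2, [24] → M[24]=20
R1=28%6=4
STORE R7, [16] → M[16]=-13
STORE R7, [16] → M[16]=-13
R3=18<<4=288
STORE R3, [16] → M[16]=288
R1=4&20=4
R3=288|20=308
R2=20%8=4
halt.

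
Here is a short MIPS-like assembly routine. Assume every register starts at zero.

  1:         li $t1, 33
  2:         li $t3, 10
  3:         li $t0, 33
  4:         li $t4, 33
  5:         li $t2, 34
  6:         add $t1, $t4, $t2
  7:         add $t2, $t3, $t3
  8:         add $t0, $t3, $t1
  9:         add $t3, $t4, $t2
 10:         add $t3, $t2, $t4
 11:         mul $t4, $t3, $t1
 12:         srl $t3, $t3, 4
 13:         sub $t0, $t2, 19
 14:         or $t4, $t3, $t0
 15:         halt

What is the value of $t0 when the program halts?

1

after li $t1, 33: $t1=33
after li $t3, 10: $t3=10
after li $t0, 33: $t0=33
after li $t4, 33: $t4=33
after li $t2, 34: $t2=34
after add $t1, $t4, $t2: $t1=33+34=67
after add $t2, $t3, $t3: $t2=10+10=20
after add $t0, $t3, $t1: $t0=10+67=77
after add $t3, $t4, $t2: $t3=33+20=53
after add $t3, $t2, $t4: $t3=20+33=53
after mul $t4, $t3, $t1: $t4=53*67=3551
after srl $t3, $t3, 4: $t3=53>>4=3
after sub $t0, $t2, 19: $t0=20-19=1
after or $t4, $t3, $t0: $t4=3|1=3
halt.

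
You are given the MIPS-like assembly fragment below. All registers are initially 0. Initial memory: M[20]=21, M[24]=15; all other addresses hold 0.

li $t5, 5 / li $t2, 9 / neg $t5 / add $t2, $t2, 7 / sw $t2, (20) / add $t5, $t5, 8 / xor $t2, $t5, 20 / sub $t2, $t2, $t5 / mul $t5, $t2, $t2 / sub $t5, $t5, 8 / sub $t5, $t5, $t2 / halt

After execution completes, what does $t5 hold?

$t5=5
$t2=9
$t5=-(5)=-5
$t2=9+7=16
sw $t2, (20) → M[20]=16
$t5=(-5)+8=3
$t2=3^20=23
$t2=23-3=20
$t5=20*20=400
$t5=400-8=392
$t5=392-20=372
halt.

372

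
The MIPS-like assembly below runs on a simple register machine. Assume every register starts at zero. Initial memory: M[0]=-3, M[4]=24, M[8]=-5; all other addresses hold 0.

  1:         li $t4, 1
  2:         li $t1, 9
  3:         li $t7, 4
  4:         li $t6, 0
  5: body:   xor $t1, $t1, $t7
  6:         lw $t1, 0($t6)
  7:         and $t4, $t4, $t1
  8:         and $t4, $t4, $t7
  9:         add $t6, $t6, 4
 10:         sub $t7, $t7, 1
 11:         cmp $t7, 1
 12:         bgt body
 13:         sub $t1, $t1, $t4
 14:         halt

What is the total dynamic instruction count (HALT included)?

30

after li $t4, 1: $t4=1
after li $t1, 9: $t1=9
after li $t7, 4: $t7=4
after li $t6, 0: $t6=0
after xor $t1, $t1, $t7: $t1=9^4=13
after lw $t1, 0($t6): $t1=M[0]=-3
after and $t4, $t4, $t1: $t4=1&(-3)=1
after and $t4, $t4, $t7: $t4=1&4=0
after add $t6, $t6, 4: $t6=0+4=4
after sub $t7, $t7, 1: $t7=4-1=3
cmp $t7, 1  (cmp 3,1)
bgt body: taken
after xor $t1, $t1, $t7: $t1=(-3)^3=-2
after lw $t1, 0($t6): $t1=M[4]=24
after and $t4, $t4, $t1: $t4=0&24=0
after and $t4, $t4, $t7: $t4=0&3=0
after add $t6, $t6, 4: $t6=4+4=8
after sub $t7, $t7, 1: $t7=3-1=2
cmp $t7, 1  (cmp 2,1)
bgt body: taken
after xor $t1, $t1, $t7: $t1=24^2=26
after lw $t1, 0($t6): $t1=M[8]=-5
after and $t4, $t4, $t1: $t4=0&(-5)=0
after and $t4, $t4, $t7: $t4=0&2=0
after add $t6, $t6, 4: $t6=8+4=12
after sub $t7, $t7, 1: $t7=2-1=1
cmp $t7, 1  (cmp 1,1)
bgt body: not taken
after sub $t1, $t1, $t4: $t1=(-5)-0=-5
halt.
Total executed instructions: 30.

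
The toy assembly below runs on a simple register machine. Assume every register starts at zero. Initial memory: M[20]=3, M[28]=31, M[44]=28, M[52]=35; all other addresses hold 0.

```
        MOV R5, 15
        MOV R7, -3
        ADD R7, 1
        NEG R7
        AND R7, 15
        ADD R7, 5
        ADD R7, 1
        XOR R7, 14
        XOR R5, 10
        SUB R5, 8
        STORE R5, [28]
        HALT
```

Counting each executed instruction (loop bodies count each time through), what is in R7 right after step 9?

6

after MOV R5, 15: R5=15
after MOV R7, -3: R7=-3
after ADD R7, 1: R7=(-3)+1=-2
after NEG R7: R7=-(-2)=2
after AND R7, 15: R7=2&15=2
after ADD R7, 5: R7=2+5=7
after ADD R7, 1: R7=7+1=8
after XOR R7, 14: R7=8^14=6
after XOR R5, 10: R5=15^10=5
After step 9: R7 = 6.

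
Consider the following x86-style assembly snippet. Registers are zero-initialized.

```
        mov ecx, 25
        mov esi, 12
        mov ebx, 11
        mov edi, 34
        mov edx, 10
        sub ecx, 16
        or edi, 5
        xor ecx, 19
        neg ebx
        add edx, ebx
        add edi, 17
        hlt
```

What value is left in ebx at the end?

ecx=25
esi=12
ebx=11
edi=34
edx=10
ecx=25-16=9
edi=34|5=39
ecx=9^19=26
ebx=-(11)=-11
edx=10+(-11)=-1
edi=39+17=56
halt.

-11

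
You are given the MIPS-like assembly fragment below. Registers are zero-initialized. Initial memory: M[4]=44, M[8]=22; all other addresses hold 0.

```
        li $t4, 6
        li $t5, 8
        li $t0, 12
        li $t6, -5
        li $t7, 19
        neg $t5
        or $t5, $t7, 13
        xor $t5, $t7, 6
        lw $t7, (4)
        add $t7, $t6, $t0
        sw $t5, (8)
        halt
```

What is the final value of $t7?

7

after li $t4, 6: $t4=6
after li $t5, 8: $t5=8
after li $t0, 12: $t0=12
after li $t6, -5: $t6=-5
after li $t7, 19: $t7=19
after neg $t5: $t5=-(8)=-8
after or $t5, $t7, 13: $t5=19|13=31
after xor $t5, $t7, 6: $t5=19^6=21
after lw $t7, (4): $t7=M[4]=44
after add $t7, $t6, $t0: $t7=(-5)+12=7
sw $t5, (8) → M[8]=21
halt.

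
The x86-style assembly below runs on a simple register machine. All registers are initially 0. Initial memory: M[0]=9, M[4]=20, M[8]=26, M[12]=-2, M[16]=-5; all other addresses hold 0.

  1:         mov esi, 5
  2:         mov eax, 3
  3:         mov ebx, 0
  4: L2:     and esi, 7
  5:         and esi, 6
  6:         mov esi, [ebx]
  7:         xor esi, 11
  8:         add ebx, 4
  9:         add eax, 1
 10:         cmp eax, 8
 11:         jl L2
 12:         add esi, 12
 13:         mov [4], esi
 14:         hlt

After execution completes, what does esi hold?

after mov esi, 5: esi=5
after mov eax, 3: eax=3
after mov ebx, 0: ebx=0
after and esi, 7: esi=5&7=5
after and esi, 6: esi=5&6=4
after mov esi, [ebx]: esi=M[0]=9
after xor esi, 11: esi=9^11=2
after add ebx, 4: ebx=0+4=4
after add eax, 1: eax=3+1=4
cmp eax, 8  (cmp 4,8)
jl L2: taken
after and esi, 7: esi=2&7=2
after and esi, 6: esi=2&6=2
after mov esi, [ebx]: esi=M[4]=20
after xor esi, 11: esi=20^11=31
after add ebx, 4: ebx=4+4=8
after add eax, 1: eax=4+1=5
cmp eax, 8  (cmp 5,8)
jl L2: taken
after and esi, 7: esi=31&7=7
after and esi, 6: esi=7&6=6
after mov esi, [ebx]: esi=M[8]=26
after xor esi, 11: esi=26^11=17
after add ebx, 4: ebx=8+4=12
after add eax, 1: eax=5+1=6
cmp eax, 8  (cmp 6,8)
jl L2: taken
after and esi, 7: esi=17&7=1
after and esi, 6: esi=1&6=0
after mov esi, [ebx]: esi=M[12]=-2
after xor esi, 11: esi=(-2)^11=-11
after add ebx, 4: ebx=12+4=16
after add eax, 1: eax=6+1=7
cmp eax, 8  (cmp 7,8)
jl L2: taken
after and esi, 7: esi=(-11)&7=5
after and esi, 6: esi=5&6=4
after mov esi, [ebx]: esi=M[16]=-5
after xor esi, 11: esi=(-5)^11=-16
after add ebx, 4: ebx=16+4=20
after add eax, 1: eax=7+1=8
cmp eax, 8  (cmp 8,8)
jl L2: not taken
after add esi, 12: esi=(-16)+12=-4
mov [4], esi → M[4]=-4
halt.

-4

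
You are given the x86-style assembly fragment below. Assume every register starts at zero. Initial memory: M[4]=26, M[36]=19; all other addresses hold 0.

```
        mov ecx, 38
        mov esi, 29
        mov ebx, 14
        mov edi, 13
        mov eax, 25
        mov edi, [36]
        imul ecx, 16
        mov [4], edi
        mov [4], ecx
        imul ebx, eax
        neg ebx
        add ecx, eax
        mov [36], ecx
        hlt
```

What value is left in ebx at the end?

ecx=38
esi=29
ebx=14
edi=13
eax=25
edi=M[36]=19
ecx=38*16=608
mov [4], edi → M[4]=19
mov [4], ecx → M[4]=608
ebx=14*25=350
ebx=-(350)=-350
ecx=608+25=633
mov [36], ecx → M[36]=633
halt.

-350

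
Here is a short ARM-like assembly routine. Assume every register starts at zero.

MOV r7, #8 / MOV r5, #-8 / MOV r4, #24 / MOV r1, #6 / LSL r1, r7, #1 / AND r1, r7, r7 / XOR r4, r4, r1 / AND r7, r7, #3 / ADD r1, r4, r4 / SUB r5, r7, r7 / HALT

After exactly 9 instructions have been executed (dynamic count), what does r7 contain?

r7=8
r5=-8
r4=24
r1=6
r1=8<<1=16
r1=8&8=8
r4=24^8=16
r7=8&3=0
r1=16+16=32
After step 9: r7 = 0.

0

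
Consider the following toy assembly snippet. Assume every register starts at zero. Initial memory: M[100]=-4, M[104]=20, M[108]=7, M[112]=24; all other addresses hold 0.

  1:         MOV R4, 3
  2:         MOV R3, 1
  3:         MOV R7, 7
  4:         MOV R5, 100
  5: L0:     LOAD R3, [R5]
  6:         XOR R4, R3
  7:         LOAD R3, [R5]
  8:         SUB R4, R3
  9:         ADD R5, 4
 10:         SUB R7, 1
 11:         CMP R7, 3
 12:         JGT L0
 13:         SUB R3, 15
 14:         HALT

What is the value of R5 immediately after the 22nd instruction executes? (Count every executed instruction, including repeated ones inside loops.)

108

MOV R4, 3 → R4=3
MOV R3, 1 → R3=1
MOV R7, 7 → R7=7
MOV R5, 100 → R5=100
LOAD R3, [R5] → R3=M[100]=-4
XOR R4, R3 → R4=3^(-4)=-1
LOAD R3, [R5] → R3=M[100]=-4
SUB R4, R3 → R4=(-1)-(-4)=3
ADD R5, 4 → R5=100+4=104
SUB R7, 1 → R7=7-1=6
CMP R7, 3  (cmp 6,3)
JGT L0: taken
LOAD R3, [R5] → R3=M[104]=20
XOR R4, R3 → R4=3^20=23
LOAD R3, [R5] → R3=M[104]=20
SUB R4, R3 → R4=23-20=3
ADD R5, 4 → R5=104+4=108
SUB R7, 1 → R7=6-1=5
CMP R7, 3  (cmp 5,3)
JGT L0: taken
LOAD R3, [R5] → R3=M[108]=7
XOR R4, R3 → R4=3^7=4
After step 22: R5 = 108.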